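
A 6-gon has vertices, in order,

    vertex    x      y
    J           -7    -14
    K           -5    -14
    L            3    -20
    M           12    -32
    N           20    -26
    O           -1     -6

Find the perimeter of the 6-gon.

|JK| = √((2)² + (0)²) = √4 = 2
|KL| = √((8)² + (-6)²) = √100 = 10
|LM| = √((9)² + (-12)²) = √225 = 15
|MN| = √((8)² + (6)²) = √100 = 10
|NO| = √((-21)² + (20)²) = √841 = 29
|OJ| = √((-6)² + (-8)²) = √100 = 10
Perimeter = 2 + 10 + 15 + 10 + 29 + 10 = 76.

76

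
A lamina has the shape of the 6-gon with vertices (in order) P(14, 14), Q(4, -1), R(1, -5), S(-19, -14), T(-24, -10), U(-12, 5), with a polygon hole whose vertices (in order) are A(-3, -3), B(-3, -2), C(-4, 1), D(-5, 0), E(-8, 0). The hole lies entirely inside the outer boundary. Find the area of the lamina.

403.5

Outer boundary:
Apply the shoelace formula: 2A = Σ (x_i·y_{i+1} − x_{i+1}·y_i), indices taken mod 6.
Σ = (-70) + (-19) + (-109) + (-146) + (-240) + (-238) = -822
Area = |Σ|/2 = 411.
Hole:
Apply the shoelace formula: 2A = Σ (x_i·y_{i+1} − x_{i+1}·y_i), indices taken mod 5.
Cross-terms: -3, -11, 5, 0, 24  ⇒  Σ = 15
Area = |Σ|/2 = 7.5.
Net area = 411 − 7.5 = 403.5.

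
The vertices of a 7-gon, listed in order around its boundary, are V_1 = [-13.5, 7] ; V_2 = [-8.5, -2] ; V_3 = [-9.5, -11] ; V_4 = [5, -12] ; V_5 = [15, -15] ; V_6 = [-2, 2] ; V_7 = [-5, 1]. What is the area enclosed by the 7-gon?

Σ = (86.5) + (74.5) + (169) + (105) + (0) + (8) + (-21.5) = 421.5
Area = |Σ|/2 = 210.75.

210.75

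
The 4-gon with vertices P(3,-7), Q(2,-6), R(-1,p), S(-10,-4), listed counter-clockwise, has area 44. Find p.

1

The doubled signed area Σ (x_i y_{i+1} − x_{i+1} y_i) is linear in p.
With p=0 it equals 76; the coefficient of p is 12 (from the two edges through R).
So 12·p + 76 = 2·44 = 88 ⇒ p = 1.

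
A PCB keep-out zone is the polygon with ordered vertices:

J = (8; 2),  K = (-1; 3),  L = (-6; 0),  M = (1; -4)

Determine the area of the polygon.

Apply the surveyor's formula: 2A = Σ (x_i·y_{i+1} − x_{i+1}·y_i), indices taken mod 4.
Cross-terms: 26, 18, 24, 34  ⇒  Σ = 102
Area = |Σ|/2 = 51.

51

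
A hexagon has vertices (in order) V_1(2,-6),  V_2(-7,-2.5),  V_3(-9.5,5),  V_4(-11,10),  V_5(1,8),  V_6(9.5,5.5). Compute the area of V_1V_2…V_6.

191.125

V_1→V_2: (2)(-2.5) − (-7)(-6) = -47
V_2→V_3: (-7)(5) − (-9.5)(-2.5) = -58.75
V_3→V_4: (-9.5)(10) − (-11)(5) = -40
V_4→V_5: (-11)(8) − (1)(10) = -98
V_5→V_6: (1)(5.5) − (9.5)(8) = -70.5
V_6→V_1: (9.5)(-6) − (2)(5.5) = -68
Σ = -382.25
Area = |Σ|/2 = 191.125.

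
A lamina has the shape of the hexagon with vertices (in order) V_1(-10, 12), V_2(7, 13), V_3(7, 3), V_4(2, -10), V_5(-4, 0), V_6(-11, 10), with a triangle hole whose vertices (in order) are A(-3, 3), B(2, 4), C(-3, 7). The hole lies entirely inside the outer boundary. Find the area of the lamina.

Outer boundary:
Apply the surveyor's formula: 2A = Σ (x_i·y_{i+1} − x_{i+1}·y_i), indices taken mod 6.
Σ = (-214) + (-70) + (-76) + (-40) + (-40) + (-32) = -472
Area = |Σ|/2 = 236.
Hole:
A→B: (-3)(4) − (2)(3) = -18
B→C: (2)(7) − (-3)(4) = 26
C→A: (-3)(3) − (-3)(7) = 12
Σ = 20
Area = |Σ|/2 = 10.
Net area = 236 − 10 = 226.

226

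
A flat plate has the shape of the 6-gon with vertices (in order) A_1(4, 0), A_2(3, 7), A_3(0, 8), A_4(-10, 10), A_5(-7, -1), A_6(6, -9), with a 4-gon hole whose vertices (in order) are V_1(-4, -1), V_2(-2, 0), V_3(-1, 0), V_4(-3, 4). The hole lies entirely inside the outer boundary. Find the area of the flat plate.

Outer boundary:
Apply Gauss's area formula: 2A = Σ (x_i·y_{i+1} − x_{i+1}·y_i), indices taken mod 6.
Σ = (28) + (24) + (80) + (80) + (69) + (36) = 317
Area = |Σ|/2 = 158.5.
Hole:
V_1→V_2: (-4)(0) − (-2)(-1) = -2
V_2→V_3: (-2)(0) − (-1)(0) = 0
V_3→V_4: (-1)(4) − (-3)(0) = -4
V_4→V_1: (-3)(-1) − (-4)(4) = 19
Σ = 13
Area = |Σ|/2 = 6.5.
Net area = 158.5 − 6.5 = 152.

152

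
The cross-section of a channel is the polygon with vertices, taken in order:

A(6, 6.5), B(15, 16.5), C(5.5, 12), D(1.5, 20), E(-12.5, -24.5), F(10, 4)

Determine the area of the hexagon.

Σ = (1.5) + (89.25) + (92) + (213.25) + (195) + (41) = 632
Area = |Σ|/2 = 316.

316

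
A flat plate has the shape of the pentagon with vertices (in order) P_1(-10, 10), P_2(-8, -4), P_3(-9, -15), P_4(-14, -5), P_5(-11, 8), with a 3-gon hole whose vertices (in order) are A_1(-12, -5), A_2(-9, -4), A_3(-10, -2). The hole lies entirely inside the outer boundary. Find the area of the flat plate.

75.5

Outer boundary:
Apply the shoelace (surveyor's) formula: 2A = Σ (x_i·y_{i+1} − x_{i+1}·y_i), indices taken mod 5.
Σ = (120) + (84) + (-165) + (-167) + (-30) = -158
Area = |Σ|/2 = 79.
Hole:
A_1→A_2: (-12)(-4) − (-9)(-5) = 3
A_2→A_3: (-9)(-2) − (-10)(-4) = -22
A_3→A_1: (-10)(-5) − (-12)(-2) = 26
Σ = 7
Area = |Σ|/2 = 3.5.
Net area = 79 − 3.5 = 75.5.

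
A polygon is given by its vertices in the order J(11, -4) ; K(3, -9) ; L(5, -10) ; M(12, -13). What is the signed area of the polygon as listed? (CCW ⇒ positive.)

Apply the shoelace (surveyor's) formula: 2A = Σ (x_i·y_{i+1} − x_{i+1}·y_i), indices taken mod 4.
Cross-terms: -87, 15, 55, 95  ⇒  Σ = 78
Signed area = Σ/2 = 39 (positive ⇒ counter-clockwise traversal).

39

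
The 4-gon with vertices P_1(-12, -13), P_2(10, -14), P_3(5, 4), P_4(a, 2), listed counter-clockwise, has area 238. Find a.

-2

Write out the shoelace sum; only the two edges meeting at P_4 involve a:
2·Area = [(5·2 − a·4) + (a·(-13) − (-12)·2)] + 408
       = -17·a + 442 = 476
⇒ a = -2.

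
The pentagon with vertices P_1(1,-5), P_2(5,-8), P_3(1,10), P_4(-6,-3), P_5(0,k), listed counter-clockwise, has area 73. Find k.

-2

Write out the shoelace sum; only the two edges meeting at P_5 involve k:
2·Area = [((-6)·k − 0·(-3)) + (0·(-5) − 1·k)] + 132
       = -7·k + 132 = 146
⇒ k = -2.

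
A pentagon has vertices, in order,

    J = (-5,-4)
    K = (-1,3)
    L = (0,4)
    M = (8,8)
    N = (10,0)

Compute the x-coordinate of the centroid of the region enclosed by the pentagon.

Apply the shoelace (surveyor's) formula. First the cross-terms c_i = x_i·y_{i+1} − x_{i+1}·y_i:
  -19, -4, -32, -80, -40  ⇒  2A = -175, A = -87.5.
Then Σ (x_i + x_{i+1})·c_i = -1778, so x̄ = -1778 / (6·(-87.5)) = 254/75.

254/75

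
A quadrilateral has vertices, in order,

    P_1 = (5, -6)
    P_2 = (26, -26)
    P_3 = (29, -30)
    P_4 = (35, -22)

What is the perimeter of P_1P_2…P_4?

|P_1P_2| = √((21)² + (-20)²) = √841 = 29
|P_2P_3| = √((3)² + (-4)²) = √25 = 5
|P_3P_4| = √((6)² + (8)²) = √100 = 10
|P_4P_1| = √((-30)² + (16)²) = √1156 = 34
Perimeter = 29 + 5 + 10 + 34 = 78.

78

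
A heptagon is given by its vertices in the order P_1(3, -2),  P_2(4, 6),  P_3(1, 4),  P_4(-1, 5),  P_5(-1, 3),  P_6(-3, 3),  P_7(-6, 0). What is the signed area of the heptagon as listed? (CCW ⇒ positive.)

41.5

Apply the shoelace (surveyor's) formula: 2A = Σ (x_i·y_{i+1} − x_{i+1}·y_i), indices taken mod 7.
P_1→P_2: (3)(6) − (4)(-2) = 26
P_2→P_3: (4)(4) − (1)(6) = 10
P_3→P_4: (1)(5) − (-1)(4) = 9
P_4→P_5: (-1)(3) − (-1)(5) = 2
P_5→P_6: (-1)(3) − (-3)(3) = 6
P_6→P_7: (-3)(0) − (-6)(3) = 18
P_7→P_1: (-6)(-2) − (3)(0) = 12
Σ = 83
Signed area = Σ/2 = 41.5 (positive ⇒ counter-clockwise traversal).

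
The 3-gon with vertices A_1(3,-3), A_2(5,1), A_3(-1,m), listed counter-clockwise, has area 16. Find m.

5

The doubled signed area Σ (x_i y_{i+1} − x_{i+1} y_i) is linear in m.
With m=0 it equals 22; the coefficient of m is 2 (from the two edges through A_3).
So 2·m + 22 = 2·16 = 32 ⇒ m = 5.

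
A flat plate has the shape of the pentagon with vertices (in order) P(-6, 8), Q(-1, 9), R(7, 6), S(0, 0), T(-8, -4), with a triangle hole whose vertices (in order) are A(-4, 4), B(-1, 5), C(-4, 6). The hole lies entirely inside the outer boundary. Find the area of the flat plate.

98.5

Outer boundary:
P→Q: (-6)(9) − (-1)(8) = -46
Q→R: (-1)(6) − (7)(9) = -69
R→S: (7)(0) − (0)(6) = 0
S→T: (0)(-4) − (-8)(0) = 0
T→P: (-8)(8) − (-6)(-4) = -88
Σ = -203
Area = |Σ|/2 = 101.5.
Hole:
Apply the surveyor's formula: 2A = Σ (x_i·y_{i+1} − x_{i+1}·y_i), indices taken mod 3.
Cross-terms: -16, 14, 8  ⇒  Σ = 6
Area = |Σ|/2 = 3.
Net area = 101.5 − 3 = 98.5.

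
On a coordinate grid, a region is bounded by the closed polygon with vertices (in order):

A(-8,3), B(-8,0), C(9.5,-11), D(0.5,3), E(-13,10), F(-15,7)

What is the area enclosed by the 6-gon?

130

Σ = (24) + (88) + (34) + (44) + (59) + (11) = 260
Area = |Σ|/2 = 130.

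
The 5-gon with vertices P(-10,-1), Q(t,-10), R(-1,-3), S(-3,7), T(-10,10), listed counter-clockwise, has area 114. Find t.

The doubled signed area Σ (x_i y_{i+1} − x_{i+1} y_i) is linear in t.
With t=0 it equals 224; the coefficient of t is -2 (from the two edges through Q).
So -2·t + 224 = 2·114 = 228 ⇒ t = -2.

-2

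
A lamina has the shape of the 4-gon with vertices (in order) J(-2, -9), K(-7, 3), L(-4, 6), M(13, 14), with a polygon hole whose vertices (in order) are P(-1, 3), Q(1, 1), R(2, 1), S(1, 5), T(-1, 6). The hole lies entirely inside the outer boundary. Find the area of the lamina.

152

Outer boundary:
Apply the surveyor's formula: 2A = Σ (x_i·y_{i+1} − x_{i+1}·y_i), indices taken mod 4.
Cross-terms: -69, -30, -134, -89  ⇒  Σ = -322
Area = |Σ|/2 = 161.
Hole:
Σ = (-4) + (-1) + (9) + (11) + (3) = 18
Area = |Σ|/2 = 9.
Net area = 161 − 9 = 152.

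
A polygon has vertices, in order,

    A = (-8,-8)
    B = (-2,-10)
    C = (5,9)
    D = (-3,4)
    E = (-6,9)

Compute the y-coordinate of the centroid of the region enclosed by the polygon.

Apply the shoelace (surveyor's) formula. First the cross-terms c_i = x_i·y_{i+1} − x_{i+1}·y_i:
  64, 32, 47, -3, 120  ⇒  2A = 260, A = 130.
Then Σ (y_i + y_{i+1})·c_i = -492, so ȳ = -492 / (6·130) = -41/65.

-41/65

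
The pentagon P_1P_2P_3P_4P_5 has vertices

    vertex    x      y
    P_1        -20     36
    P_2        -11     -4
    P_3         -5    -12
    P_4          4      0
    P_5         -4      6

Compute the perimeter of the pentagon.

110

|P_1P_2| = √((9)² + (-40)²) = √1681 = 41
|P_2P_3| = √((6)² + (-8)²) = √100 = 10
|P_3P_4| = √((9)² + (12)²) = √225 = 15
|P_4P_5| = √((-8)² + (6)²) = √100 = 10
|P_5P_1| = √((-16)² + (30)²) = √1156 = 34
Perimeter = 41 + 10 + 15 + 10 + 34 = 110.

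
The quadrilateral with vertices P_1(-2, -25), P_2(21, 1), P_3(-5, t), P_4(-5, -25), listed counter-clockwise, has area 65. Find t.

Write out the shoelace sum; only the two edges meeting at P_3 involve t:
2·Area = [(21·t − (-5)·1) + ((-5)·(-25) − (-5)·t)] + 598
       = 26·t + 728 = 130
⇒ t = -23.

-23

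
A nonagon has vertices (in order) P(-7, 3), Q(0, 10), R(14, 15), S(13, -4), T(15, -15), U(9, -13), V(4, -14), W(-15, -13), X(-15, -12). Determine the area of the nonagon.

568

Apply the surveyor's formula: 2A = Σ (x_i·y_{i+1} − x_{i+1}·y_i), indices taken mod 9.
Σ = (-70) + (-140) + (-251) + (-135) + (-60) + (-74) + (-262) + (-15) + (-129) = -1136
Area = |Σ|/2 = 568.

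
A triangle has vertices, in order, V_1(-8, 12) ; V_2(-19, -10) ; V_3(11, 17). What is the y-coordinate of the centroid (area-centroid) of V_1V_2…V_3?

Apply the shoelace formula. First the cross-terms c_i = x_i·y_{i+1} − x_{i+1}·y_i:
  308, -213, 268  ⇒  2A = 363, A = 181.5.
Then Σ (y_i + y_{i+1})·c_i = 6897, so ȳ = 6897 / (6·181.5) = 19/3.

19/3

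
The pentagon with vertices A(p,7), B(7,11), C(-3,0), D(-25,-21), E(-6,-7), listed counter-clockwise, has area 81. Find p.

6

The doubled signed area Σ (x_i y_{i+1} − x_{i+1} y_i) is linear in p.
With p=0 it equals 54; the coefficient of p is 18 (from the two edges through A).
So 18·p + 54 = 2·81 = 162 ⇒ p = 6.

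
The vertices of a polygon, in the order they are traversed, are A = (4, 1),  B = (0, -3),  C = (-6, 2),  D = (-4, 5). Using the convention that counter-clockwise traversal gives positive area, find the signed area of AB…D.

-38

A→B: (4)(-3) − (0)(1) = -12
B→C: (0)(2) − (-6)(-3) = -18
C→D: (-6)(5) − (-4)(2) = -22
D→A: (-4)(1) − (4)(5) = -24
Σ = -76
Signed area = Σ/2 = -38 (negative ⇒ clockwise traversal).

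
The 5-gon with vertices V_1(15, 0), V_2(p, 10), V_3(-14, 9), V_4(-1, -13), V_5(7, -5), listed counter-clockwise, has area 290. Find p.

-8

The doubled signed area Σ (x_i y_{i+1} − x_{i+1} y_i) is linear in p.
With p=0 it equals 652; the coefficient of p is 9 (from the two edges through V_2).
So 9·p + 652 = 2·290 = 580 ⇒ p = -8.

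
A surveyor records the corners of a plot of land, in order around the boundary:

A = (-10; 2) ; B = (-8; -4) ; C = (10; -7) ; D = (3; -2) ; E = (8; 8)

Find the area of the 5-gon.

144.5

Cross-terms: 56, 96, 1, 40, 96  ⇒  Σ = 289
Area = |Σ|/2 = 144.5.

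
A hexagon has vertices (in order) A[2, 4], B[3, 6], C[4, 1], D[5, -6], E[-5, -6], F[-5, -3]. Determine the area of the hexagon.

69.5

Apply the surveyor's formula: 2A = Σ (x_i·y_{i+1} − x_{i+1}·y_i), indices taken mod 6.
Cross-terms: 0, -21, -29, -60, -15, -14  ⇒  Σ = -139
Area = |Σ|/2 = 69.5.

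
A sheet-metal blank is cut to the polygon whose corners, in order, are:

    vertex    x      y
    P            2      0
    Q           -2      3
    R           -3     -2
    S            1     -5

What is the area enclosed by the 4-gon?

23

Cross-terms: 6, 13, 17, 10  ⇒  Σ = 46
Area = |Σ|/2 = 23.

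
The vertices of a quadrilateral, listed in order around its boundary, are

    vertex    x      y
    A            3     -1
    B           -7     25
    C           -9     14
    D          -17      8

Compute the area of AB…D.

Apply the shoelace (surveyor's) formula: 2A = Σ (x_i·y_{i+1} − x_{i+1}·y_i), indices taken mod 4.
A→B: (3)(25) − (-7)(-1) = 68
B→C: (-7)(14) − (-9)(25) = 127
C→D: (-9)(8) − (-17)(14) = 166
D→A: (-17)(-1) − (3)(8) = -7
Σ = 354
Area = |Σ|/2 = 177.

177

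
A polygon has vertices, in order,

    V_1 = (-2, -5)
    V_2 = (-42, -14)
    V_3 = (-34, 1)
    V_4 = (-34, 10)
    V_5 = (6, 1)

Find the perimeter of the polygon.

118

|V_1V_2| = √((-40)² + (-9)²) = √1681 = 41
|V_2V_3| = √((8)² + (15)²) = √289 = 17
|V_3V_4| = √((0)² + (9)²) = √81 = 9
|V_4V_5| = √((40)² + (-9)²) = √1681 = 41
|V_5V_1| = √((-8)² + (-6)²) = √100 = 10
Perimeter = 41 + 17 + 9 + 41 + 10 = 118.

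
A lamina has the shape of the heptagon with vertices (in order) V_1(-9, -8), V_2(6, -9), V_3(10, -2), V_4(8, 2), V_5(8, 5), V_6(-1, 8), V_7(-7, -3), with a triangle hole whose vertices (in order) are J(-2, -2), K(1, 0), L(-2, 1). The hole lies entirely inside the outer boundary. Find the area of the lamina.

Outer boundary:
Apply the surveyor's formula: 2A = Σ (x_i·y_{i+1} − x_{i+1}·y_i), indices taken mod 7.
Σ = (129) + (78) + (36) + (24) + (69) + (59) + (29) = 424
Area = |Σ|/2 = 212.
Hole:
Σ = (2) + (1) + (6) = 9
Area = |Σ|/2 = 4.5.
Net area = 212 − 4.5 = 207.5.

207.5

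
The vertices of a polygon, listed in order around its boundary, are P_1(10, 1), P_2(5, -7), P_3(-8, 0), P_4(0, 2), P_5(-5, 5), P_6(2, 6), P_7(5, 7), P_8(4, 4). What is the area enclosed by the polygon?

Apply the shoelace (surveyor's) formula: 2A = Σ (x_i·y_{i+1} − x_{i+1}·y_i), indices taken mod 8.
Σ = (-75) + (-56) + (-16) + (10) + (-40) + (-16) + (-8) + (-36) = -237
Area = |Σ|/2 = 118.5.

118.5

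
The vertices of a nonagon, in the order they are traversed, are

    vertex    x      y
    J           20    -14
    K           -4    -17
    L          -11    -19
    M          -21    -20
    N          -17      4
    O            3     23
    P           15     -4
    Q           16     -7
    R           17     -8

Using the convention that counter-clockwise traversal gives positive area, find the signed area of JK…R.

J→K: (20)(-17) − (-4)(-14) = -396
K→L: (-4)(-19) − (-11)(-17) = -111
L→M: (-11)(-20) − (-21)(-19) = -179
M→N: (-21)(4) − (-17)(-20) = -424
N→O: (-17)(23) − (3)(4) = -403
O→P: (3)(-4) − (15)(23) = -357
P→Q: (15)(-7) − (16)(-4) = -41
Q→R: (16)(-8) − (17)(-7) = -9
R→J: (17)(-14) − (20)(-8) = -78
Σ = -1998
Signed area = Σ/2 = -999 (negative ⇒ clockwise traversal).

-999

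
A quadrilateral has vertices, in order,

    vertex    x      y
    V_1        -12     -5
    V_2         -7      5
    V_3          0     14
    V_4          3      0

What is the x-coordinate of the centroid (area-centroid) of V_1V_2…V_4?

Apply the shoelace (surveyor's) formula. First the cross-terms c_i = x_i·y_{i+1} − x_{i+1}·y_i:
  -95, -98, -42, -15  ⇒  2A = -250, A = -125.
Then Σ (x_i + x_{i+1})·c_i = 2500, so x̄ = 2500 / (6·(-125)) = -10/3.

-10/3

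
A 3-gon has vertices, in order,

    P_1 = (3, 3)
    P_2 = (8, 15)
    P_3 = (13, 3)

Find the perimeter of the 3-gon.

|P_1P_2| = √((5)² + (12)²) = √169 = 13
|P_2P_3| = √((5)² + (-12)²) = √169 = 13
|P_3P_1| = √((-10)² + (0)²) = √100 = 10
Perimeter = 13 + 13 + 10 = 36.

36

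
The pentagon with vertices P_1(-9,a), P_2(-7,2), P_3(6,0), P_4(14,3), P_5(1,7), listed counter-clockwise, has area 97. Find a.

Write out the shoelace sum; only the two edges meeting at P_1 involve a:
2·Area = [(1·a − (-9)·7) + ((-9)·2 − (-7)·a)] + 101
       = 8·a + 146 = 194
⇒ a = 6.

6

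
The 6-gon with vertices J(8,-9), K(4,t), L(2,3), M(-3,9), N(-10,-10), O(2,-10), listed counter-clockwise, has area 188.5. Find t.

0

Write out the shoelace sum; only the two edges meeting at K involve t:
2·Area = [(8·t − 4·(-9)) + (4·3 − 2·t)] + 329
       = 6·t + 377 = 377
⇒ t = 0.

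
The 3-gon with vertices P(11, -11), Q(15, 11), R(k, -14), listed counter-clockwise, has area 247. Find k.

-12

Write out the shoelace sum; only the two edges meeting at R involve k:
2·Area = [(15·(-14) − k·11) + (k·(-11) − 11·(-14))] + 286
       = -22·k + 230 = 494
⇒ k = -12.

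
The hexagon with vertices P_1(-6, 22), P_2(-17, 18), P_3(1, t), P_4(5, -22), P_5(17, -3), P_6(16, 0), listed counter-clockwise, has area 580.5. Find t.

The doubled signed area Σ (x_i y_{i+1} − x_{i+1} y_i) is linear in t.
With t=0 it equals 985; the coefficient of t is -22 (from the two edges through P_3).
So -22·t + 985 = 2·580.5 = 1161 ⇒ t = -8.

-8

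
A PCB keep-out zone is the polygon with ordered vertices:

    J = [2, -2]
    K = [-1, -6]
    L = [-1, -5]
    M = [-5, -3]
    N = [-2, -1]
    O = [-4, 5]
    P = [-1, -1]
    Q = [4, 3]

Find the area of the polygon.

28

Apply the shoelace formula: 2A = Σ (x_i·y_{i+1} − x_{i+1}·y_i), indices taken mod 8.
Σ = (-14) + (-1) + (-22) + (-1) + (-14) + (9) + (1) + (-14) = -56
Area = |Σ|/2 = 28.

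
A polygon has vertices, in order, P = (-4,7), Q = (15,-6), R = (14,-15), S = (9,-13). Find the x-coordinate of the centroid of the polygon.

Apply the shoelace (surveyor's) formula. First the cross-terms c_i = x_i·y_{i+1} − x_{i+1}·y_i:
  -81, -141, -47, 11  ⇒  2A = -258, A = -129.
Then Σ (x_i + x_{i+1})·c_i = -6006, so x̄ = -6006 / (6·(-129)) = 1001/129.

1001/129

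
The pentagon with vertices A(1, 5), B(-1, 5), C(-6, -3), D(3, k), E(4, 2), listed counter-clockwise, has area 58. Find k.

-4

The doubled signed area Σ (x_i y_{i+1} − x_{i+1} y_i) is linear in k.
With k=0 it equals 76; the coefficient of k is -10 (from the two edges through D).
So -10·k + 76 = 2·58 = 116 ⇒ k = -4.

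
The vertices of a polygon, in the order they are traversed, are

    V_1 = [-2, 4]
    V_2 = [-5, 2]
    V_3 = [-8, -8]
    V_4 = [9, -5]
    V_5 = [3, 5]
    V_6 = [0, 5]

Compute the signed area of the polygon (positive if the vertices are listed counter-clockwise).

Σ = (16) + (56) + (112) + (60) + (15) + (10) = 269
Signed area = Σ/2 = 134.5 (positive ⇒ counter-clockwise traversal).

134.5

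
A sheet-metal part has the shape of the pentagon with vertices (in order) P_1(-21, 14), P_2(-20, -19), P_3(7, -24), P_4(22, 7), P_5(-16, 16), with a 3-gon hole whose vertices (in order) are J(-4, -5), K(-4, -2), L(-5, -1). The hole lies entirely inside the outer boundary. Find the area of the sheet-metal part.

Outer boundary:
Apply the shoelace formula: 2A = Σ (x_i·y_{i+1} − x_{i+1}·y_i), indices taken mod 5.
Cross-terms: 679, 613, 577, 464, 112  ⇒  Σ = 2445
Area = |Σ|/2 = 1222.5.
Hole:
Apply the surveyor's formula: 2A = Σ (x_i·y_{i+1} − x_{i+1}·y_i), indices taken mod 3.
J→K: (-4)(-2) − (-4)(-5) = -12
K→L: (-4)(-1) − (-5)(-2) = -6
L→J: (-5)(-5) − (-4)(-1) = 21
Σ = 3
Area = |Σ|/2 = 1.5.
Net area = 1222.5 − 1.5 = 1221.

1221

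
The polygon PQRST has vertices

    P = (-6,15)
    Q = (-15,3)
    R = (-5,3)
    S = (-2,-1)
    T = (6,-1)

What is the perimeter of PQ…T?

|PQ| = √((-9)² + (-12)²) = √225 = 15
|QR| = √((10)² + (0)²) = √100 = 10
|RS| = √((3)² + (-4)²) = √25 = 5
|ST| = √((8)² + (0)²) = √64 = 8
|TP| = √((-12)² + (16)²) = √400 = 20
Perimeter = 15 + 10 + 5 + 8 + 20 = 58.

58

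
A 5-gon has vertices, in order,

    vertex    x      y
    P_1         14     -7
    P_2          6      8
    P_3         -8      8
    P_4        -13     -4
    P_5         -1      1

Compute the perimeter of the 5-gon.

|P_1P_2| = √((-8)² + (15)²) = √289 = 17
|P_2P_3| = √((-14)² + (0)²) = √196 = 14
|P_3P_4| = √((-5)² + (-12)²) = √169 = 13
|P_4P_5| = √((12)² + (5)²) = √169 = 13
|P_5P_1| = √((15)² + (-8)²) = √289 = 17
Perimeter = 17 + 14 + 13 + 13 + 17 = 74.

74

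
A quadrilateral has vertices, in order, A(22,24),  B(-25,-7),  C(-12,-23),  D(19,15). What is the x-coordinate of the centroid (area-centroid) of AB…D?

Apply Gauss's area formula. First the cross-terms c_i = x_i·y_{i+1} − x_{i+1}·y_i:
  446, 491, 257, 126  ⇒  2A = 1320, A = 660.
Then Σ (x_i + x_{i+1})·c_i = -12540, so x̄ = -12540 / (6·660) = -19/6.

-19/6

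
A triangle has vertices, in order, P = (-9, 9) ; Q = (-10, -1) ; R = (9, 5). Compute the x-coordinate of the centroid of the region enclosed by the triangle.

-10/3

Apply the surveyor's formula. First the cross-terms c_i = x_i·y_{i+1} − x_{i+1}·y_i:
  99, -41, 126  ⇒  2A = 184, A = 92.
Then Σ (x_i + x_{i+1})·c_i = -1840, so x̄ = -1840 / (6·92) = -10/3.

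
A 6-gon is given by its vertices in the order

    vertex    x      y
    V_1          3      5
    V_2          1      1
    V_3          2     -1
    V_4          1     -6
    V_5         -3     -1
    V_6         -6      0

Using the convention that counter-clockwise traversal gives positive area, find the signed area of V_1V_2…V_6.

-35.5

Σ = (-2) + (-3) + (-11) + (-19) + (-6) + (-30) = -71
Signed area = Σ/2 = -35.5 (negative ⇒ clockwise traversal).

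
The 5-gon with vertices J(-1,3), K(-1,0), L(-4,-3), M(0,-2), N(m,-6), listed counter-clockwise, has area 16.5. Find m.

5

Write out the shoelace sum; only the two edges meeting at N involve m:
2·Area = [(0·(-6) − m·(-2)) + (m·3 − (-1)·(-6))] + 14
       = 5·m + 8 = 33
⇒ m = 5.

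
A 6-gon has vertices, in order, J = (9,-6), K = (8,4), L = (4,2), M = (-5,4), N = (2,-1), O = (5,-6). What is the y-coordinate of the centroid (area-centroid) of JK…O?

-65/93

Apply the shoelace formula. First the cross-terms c_i = x_i·y_{i+1} − x_{i+1}·y_i:
  84, 0, 26, -3, -7, 24  ⇒  2A = 124, A = 62.
Then Σ (y_i + y_{i+1})·c_i = -260, so ȳ = -260 / (6·62) = -65/93.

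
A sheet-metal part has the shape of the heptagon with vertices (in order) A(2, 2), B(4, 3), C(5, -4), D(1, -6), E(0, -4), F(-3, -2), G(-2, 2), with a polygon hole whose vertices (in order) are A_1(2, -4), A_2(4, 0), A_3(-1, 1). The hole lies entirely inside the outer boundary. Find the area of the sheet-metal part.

Outer boundary:
A→B: (2)(3) − (4)(2) = -2
B→C: (4)(-4) − (5)(3) = -31
C→D: (5)(-6) − (1)(-4) = -26
D→E: (1)(-4) − (0)(-6) = -4
E→F: (0)(-2) − (-3)(-4) = -12
F→G: (-3)(2) − (-2)(-2) = -10
G→A: (-2)(2) − (2)(2) = -8
Σ = -93
Area = |Σ|/2 = 46.5.
Hole:
Apply the shoelace (surveyor's) formula: 2A = Σ (x_i·y_{i+1} − x_{i+1}·y_i), indices taken mod 3.
Σ = (16) + (4) + (2) = 22
Area = |Σ|/2 = 11.
Net area = 46.5 − 11 = 35.5.

35.5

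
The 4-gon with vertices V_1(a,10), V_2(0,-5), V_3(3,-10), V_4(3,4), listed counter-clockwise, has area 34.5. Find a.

2

The doubled signed area Σ (x_i y_{i+1} − x_{i+1} y_i) is linear in a.
With a=0 it equals 87; the coefficient of a is -9 (from the two edges through V_1).
So -9·a + 87 = 2·34.5 = 69 ⇒ a = 2.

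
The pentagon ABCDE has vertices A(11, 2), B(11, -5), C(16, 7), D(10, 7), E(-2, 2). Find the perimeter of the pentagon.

|AB| = √((0)² + (-7)²) = √49 = 7
|BC| = √((5)² + (12)²) = √169 = 13
|CD| = √((-6)² + (0)²) = √36 = 6
|DE| = √((-12)² + (-5)²) = √169 = 13
|EA| = √((13)² + (0)²) = √169 = 13
Perimeter = 7 + 13 + 6 + 13 + 13 = 52.

52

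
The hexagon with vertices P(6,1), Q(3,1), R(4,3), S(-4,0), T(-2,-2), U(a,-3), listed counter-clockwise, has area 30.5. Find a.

3

The doubled signed area Σ (x_i y_{i+1} − x_{i+1} y_i) is linear in a.
With a=0 it equals 52; the coefficient of a is 3 (from the two edges through U).
So 3·a + 52 = 2·30.5 = 61 ⇒ a = 3.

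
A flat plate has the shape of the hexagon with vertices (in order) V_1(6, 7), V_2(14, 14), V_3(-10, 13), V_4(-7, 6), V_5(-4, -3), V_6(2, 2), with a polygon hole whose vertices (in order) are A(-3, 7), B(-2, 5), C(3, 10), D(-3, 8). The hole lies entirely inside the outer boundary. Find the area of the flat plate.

181.5

Outer boundary:
Apply the shoelace formula: 2A = Σ (x_i·y_{i+1} − x_{i+1}·y_i), indices taken mod 6.
Σ = (-14) + (322) + (31) + (45) + (-2) + (2) = 384
Area = |Σ|/2 = 192.
Hole:
Apply the shoelace (surveyor's) formula: 2A = Σ (x_i·y_{i+1} − x_{i+1}·y_i), indices taken mod 4.
Cross-terms: -1, -35, 54, 3  ⇒  Σ = 21
Area = |Σ|/2 = 10.5.
Net area = 192 − 10.5 = 181.5.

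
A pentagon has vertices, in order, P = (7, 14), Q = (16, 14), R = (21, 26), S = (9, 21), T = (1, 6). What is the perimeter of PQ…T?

|PQ| = √((9)² + (0)²) = √81 = 9
|QR| = √((5)² + (12)²) = √169 = 13
|RS| = √((-12)² + (-5)²) = √169 = 13
|ST| = √((-8)² + (-15)²) = √289 = 17
|TP| = √((6)² + (8)²) = √100 = 10
Perimeter = 9 + 13 + 13 + 17 + 10 = 62.

62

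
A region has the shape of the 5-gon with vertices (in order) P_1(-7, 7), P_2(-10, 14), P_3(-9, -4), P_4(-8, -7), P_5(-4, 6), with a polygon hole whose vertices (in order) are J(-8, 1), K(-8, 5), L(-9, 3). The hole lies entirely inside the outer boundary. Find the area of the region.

51.5

Outer boundary:
Apply the shoelace (surveyor's) formula: 2A = Σ (x_i·y_{i+1} − x_{i+1}·y_i), indices taken mod 5.
Cross-terms: -28, 166, 31, -76, 14  ⇒  Σ = 107
Area = |Σ|/2 = 53.5.
Hole:
Σ = (-32) + (21) + (15) = 4
Area = |Σ|/2 = 2.
Net area = 53.5 − 2 = 51.5.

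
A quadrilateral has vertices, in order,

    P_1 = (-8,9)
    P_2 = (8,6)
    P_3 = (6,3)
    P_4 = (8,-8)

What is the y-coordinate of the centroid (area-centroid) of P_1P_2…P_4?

55/21

Apply the shoelace formula. First the cross-terms c_i = x_i·y_{i+1} − x_{i+1}·y_i:
  -120, -12, -72, 8  ⇒  2A = -196, A = -98.
Then Σ (y_i + y_{i+1})·c_i = -1540, so ȳ = -1540 / (6·(-98)) = 55/21.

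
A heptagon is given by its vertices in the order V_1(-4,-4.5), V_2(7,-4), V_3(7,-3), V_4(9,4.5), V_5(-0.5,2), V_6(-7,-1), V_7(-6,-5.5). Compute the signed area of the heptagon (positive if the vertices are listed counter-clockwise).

92.625

Cross-terms: 47.5, 7, 58.5, 20.25, 14.5, 32.5, 5  ⇒  Σ = 185.25
Signed area = Σ/2 = 92.625 (positive ⇒ counter-clockwise traversal).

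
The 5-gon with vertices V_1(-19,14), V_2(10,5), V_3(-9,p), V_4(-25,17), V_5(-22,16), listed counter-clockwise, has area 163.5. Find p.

20

Write out the shoelace sum; only the two edges meeting at V_3 involve p:
2·Area = [(10·p − (-9)·5) + ((-9)·17 − (-25)·p)] + -265
       = 35·p + -373 = 327
⇒ p = 20.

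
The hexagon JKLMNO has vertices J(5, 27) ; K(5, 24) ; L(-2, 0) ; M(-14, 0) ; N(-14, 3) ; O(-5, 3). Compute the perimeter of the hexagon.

78

|JK| = √((0)² + (-3)²) = √9 = 3
|KL| = √((-7)² + (-24)²) = √625 = 25
|LM| = √((-12)² + (0)²) = √144 = 12
|MN| = √((0)² + (3)²) = √9 = 3
|NO| = √((9)² + (0)²) = √81 = 9
|OJ| = √((10)² + (24)²) = √676 = 26
Perimeter = 3 + 25 + 12 + 3 + 9 + 26 = 78.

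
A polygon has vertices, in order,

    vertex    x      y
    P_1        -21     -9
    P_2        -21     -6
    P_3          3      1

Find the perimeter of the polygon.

|P_1P_2| = √((0)² + (3)²) = √9 = 3
|P_2P_3| = √((24)² + (7)²) = √625 = 25
|P_3P_1| = √((-24)² + (-10)²) = √676 = 26
Perimeter = 3 + 25 + 26 = 54.

54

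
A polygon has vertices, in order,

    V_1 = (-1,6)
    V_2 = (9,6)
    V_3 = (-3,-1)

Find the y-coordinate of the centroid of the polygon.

11/3

Apply the shoelace formula. First the cross-terms c_i = x_i·y_{i+1} − x_{i+1}·y_i:
  -60, 9, -19  ⇒  2A = -70, A = -35.
Then Σ (y_i + y_{i+1})·c_i = -770, so ȳ = -770 / (6·(-35)) = 11/3.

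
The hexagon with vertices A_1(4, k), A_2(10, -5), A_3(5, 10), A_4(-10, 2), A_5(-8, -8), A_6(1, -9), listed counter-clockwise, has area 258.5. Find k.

-10

Write out the shoelace sum; only the two edges meeting at A_1 involve k:
2·Area = [(1·k − 4·(-9)) + (4·(-5) − 10·k)] + 411
       = -9·k + 427 = 517
⇒ k = -10.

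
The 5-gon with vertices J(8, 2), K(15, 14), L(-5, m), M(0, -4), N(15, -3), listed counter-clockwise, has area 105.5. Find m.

-5

The doubled signed area Σ (x_i y_{i+1} − x_{i+1} y_i) is linear in m.
With m=0 it equals 286; the coefficient of m is 15 (from the two edges through L).
So 15·m + 286 = 2·105.5 = 211 ⇒ m = -5.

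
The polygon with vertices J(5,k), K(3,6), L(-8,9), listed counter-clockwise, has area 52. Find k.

Write out the shoelace sum; only the two edges meeting at J involve k:
2·Area = [((-8)·k − 5·9) + (5·6 − 3·k)] + 75
       = -11·k + 60 = 104
⇒ k = -4.

-4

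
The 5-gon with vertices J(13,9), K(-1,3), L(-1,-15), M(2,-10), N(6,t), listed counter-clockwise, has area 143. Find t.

Write out the shoelace sum; only the two edges meeting at N involve t:
2·Area = [(2·t − 6·(-10)) + (6·9 − 13·t)] + 106
       = -11·t + 220 = 286
⇒ t = -6.

-6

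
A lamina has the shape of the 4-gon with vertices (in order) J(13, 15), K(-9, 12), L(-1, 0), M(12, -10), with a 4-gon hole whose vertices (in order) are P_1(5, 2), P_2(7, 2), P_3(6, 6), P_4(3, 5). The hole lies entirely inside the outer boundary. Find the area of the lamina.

302

Outer boundary:
Apply the shoelace formula: 2A = Σ (x_i·y_{i+1} − x_{i+1}·y_i), indices taken mod 4.
J→K: (13)(12) − (-9)(15) = 291
K→L: (-9)(0) − (-1)(12) = 12
L→M: (-1)(-10) − (12)(0) = 10
M→J: (12)(15) − (13)(-10) = 310
Σ = 623
Area = |Σ|/2 = 311.5.
Hole:
Apply Gauss's area formula: 2A = Σ (x_i·y_{i+1} − x_{i+1}·y_i), indices taken mod 4.
P_1→P_2: (5)(2) − (7)(2) = -4
P_2→P_3: (7)(6) − (6)(2) = 30
P_3→P_4: (6)(5) − (3)(6) = 12
P_4→P_1: (3)(2) − (5)(5) = -19
Σ = 19
Area = |Σ|/2 = 9.5.
Net area = 311.5 − 9.5 = 302.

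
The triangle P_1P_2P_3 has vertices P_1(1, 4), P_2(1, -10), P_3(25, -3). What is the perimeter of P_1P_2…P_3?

64

|P_1P_2| = √((0)² + (-14)²) = √196 = 14
|P_2P_3| = √((24)² + (7)²) = √625 = 25
|P_3P_1| = √((-24)² + (7)²) = √625 = 25
Perimeter = 14 + 25 + 25 = 64.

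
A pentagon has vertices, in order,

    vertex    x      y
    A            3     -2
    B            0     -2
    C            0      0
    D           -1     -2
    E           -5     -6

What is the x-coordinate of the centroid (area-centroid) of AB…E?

-25/27

Apply Gauss's area formula. First the cross-terms c_i = x_i·y_{i+1} − x_{i+1}·y_i:
  -6, 0, 0, -4, 28  ⇒  2A = 18, A = 9.
Then Σ (x_i + x_{i+1})·c_i = -50, so x̄ = -50 / (6·9) = -25/27.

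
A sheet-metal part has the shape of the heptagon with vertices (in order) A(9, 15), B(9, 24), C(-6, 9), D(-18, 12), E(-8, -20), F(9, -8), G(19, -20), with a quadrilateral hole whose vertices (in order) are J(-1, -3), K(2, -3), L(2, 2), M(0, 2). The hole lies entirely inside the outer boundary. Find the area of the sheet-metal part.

754

Outer boundary:
A→B: (9)(24) − (9)(15) = 81
B→C: (9)(9) − (-6)(24) = 225
C→D: (-6)(12) − (-18)(9) = 90
D→E: (-18)(-20) − (-8)(12) = 456
E→F: (-8)(-8) − (9)(-20) = 244
F→G: (9)(-20) − (19)(-8) = -28
G→A: (19)(15) − (9)(-20) = 465
Σ = 1533
Area = |Σ|/2 = 766.5.
Hole:
Apply the shoelace (surveyor's) formula: 2A = Σ (x_i·y_{i+1} − x_{i+1}·y_i), indices taken mod 4.
J→K: (-1)(-3) − (2)(-3) = 9
K→L: (2)(2) − (2)(-3) = 10
L→M: (2)(2) − (0)(2) = 4
M→J: (0)(-3) − (-1)(2) = 2
Σ = 25
Area = |Σ|/2 = 12.5.
Net area = 766.5 − 12.5 = 754.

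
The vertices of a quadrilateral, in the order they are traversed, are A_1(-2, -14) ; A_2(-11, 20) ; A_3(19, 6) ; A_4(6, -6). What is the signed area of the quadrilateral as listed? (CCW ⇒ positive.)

-443

Apply the shoelace (surveyor's) formula: 2A = Σ (x_i·y_{i+1} − x_{i+1}·y_i), indices taken mod 4.
Cross-terms: -194, -446, -150, -96  ⇒  Σ = -886
Signed area = Σ/2 = -443 (negative ⇒ clockwise traversal).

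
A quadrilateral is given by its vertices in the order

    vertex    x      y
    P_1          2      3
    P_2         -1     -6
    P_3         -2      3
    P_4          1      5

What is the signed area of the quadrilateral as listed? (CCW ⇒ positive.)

Apply the surveyor's formula: 2A = Σ (x_i·y_{i+1} − x_{i+1}·y_i), indices taken mod 4.
Σ = (-9) + (-15) + (-13) + (-7) = -44
Signed area = Σ/2 = -22 (negative ⇒ clockwise traversal).

-22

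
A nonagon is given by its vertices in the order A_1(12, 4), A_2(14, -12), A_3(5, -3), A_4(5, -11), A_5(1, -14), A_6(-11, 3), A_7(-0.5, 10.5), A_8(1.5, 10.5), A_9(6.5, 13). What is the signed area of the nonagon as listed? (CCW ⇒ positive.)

-372.875

Σ = (-200) + (18) + (-40) + (-59) + (-151) + (-114) + (-21) + (-48.75) + (-130) = -745.75
Signed area = Σ/2 = -372.875 (negative ⇒ clockwise traversal).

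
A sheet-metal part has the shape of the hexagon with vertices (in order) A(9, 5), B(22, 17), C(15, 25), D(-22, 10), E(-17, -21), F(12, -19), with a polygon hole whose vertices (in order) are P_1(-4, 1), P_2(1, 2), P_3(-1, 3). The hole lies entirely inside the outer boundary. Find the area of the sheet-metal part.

1234.5

Outer boundary:
Σ = (43) + (295) + (700) + (632) + (575) + (231) = 2476
Area = |Σ|/2 = 1238.
Hole:
P_1→P_2: (-4)(2) − (1)(1) = -9
P_2→P_3: (1)(3) − (-1)(2) = 5
P_3→P_1: (-1)(1) − (-4)(3) = 11
Σ = 7
Area = |Σ|/2 = 3.5.
Net area = 1238 − 3.5 = 1234.5.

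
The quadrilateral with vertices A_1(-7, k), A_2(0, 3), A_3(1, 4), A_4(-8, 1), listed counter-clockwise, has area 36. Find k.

-7

The doubled signed area Σ (x_i y_{i+1} − x_{i+1} y_i) is linear in k.
With k=0 it equals 16; the coefficient of k is -8 (from the two edges through A_1).
So -8·k + 16 = 2·36 = 72 ⇒ k = -7.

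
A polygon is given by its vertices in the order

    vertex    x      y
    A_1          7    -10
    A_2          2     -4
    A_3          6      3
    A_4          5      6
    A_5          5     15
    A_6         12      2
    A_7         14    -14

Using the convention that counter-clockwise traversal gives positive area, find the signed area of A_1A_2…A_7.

Apply the shoelace (surveyor's) formula: 2A = Σ (x_i·y_{i+1} − x_{i+1}·y_i), indices taken mod 7.
Cross-terms: -8, 30, 21, 45, -170, -196, -42  ⇒  Σ = -320
Signed area = Σ/2 = -160 (negative ⇒ clockwise traversal).

-160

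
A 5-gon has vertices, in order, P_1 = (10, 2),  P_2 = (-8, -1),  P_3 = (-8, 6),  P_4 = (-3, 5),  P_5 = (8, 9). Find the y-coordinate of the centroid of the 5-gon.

Apply the surveyor's formula. First the cross-terms c_i = x_i·y_{i+1} − x_{i+1}·y_i:
  6, -56, -22, -67, -74  ⇒  2A = -213, A = -106.5.
Then Σ (y_i + y_{i+1})·c_i = -2268, so ȳ = -2268 / (6·(-106.5)) = 252/71.

252/71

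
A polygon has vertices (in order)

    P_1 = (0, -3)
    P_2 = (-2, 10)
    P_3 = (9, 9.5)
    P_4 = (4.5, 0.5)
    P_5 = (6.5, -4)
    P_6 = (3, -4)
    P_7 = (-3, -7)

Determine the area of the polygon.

Apply Gauss's area formula: 2A = Σ (x_i·y_{i+1} − x_{i+1}·y_i), indices taken mod 7.
Σ = (-6) + (-109) + (-38.25) + (-21.25) + (-14) + (-33) + (9) = -212.5
Area = |Σ|/2 = 106.25.

106.25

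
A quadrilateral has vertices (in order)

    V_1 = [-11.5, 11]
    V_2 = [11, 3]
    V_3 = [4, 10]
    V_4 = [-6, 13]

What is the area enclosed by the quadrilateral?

69

Cross-terms: -155.5, 98, 112, 83.5  ⇒  Σ = 138
Area = |Σ|/2 = 69.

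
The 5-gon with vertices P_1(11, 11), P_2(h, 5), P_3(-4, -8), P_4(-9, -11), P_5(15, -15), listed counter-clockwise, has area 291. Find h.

The doubled signed area Σ (x_i y_{i+1} − x_{i+1} y_i) is linear in h.
With h=0 it equals 677; the coefficient of h is -19 (from the two edges through P_2).
So -19·h + 677 = 2·291 = 582 ⇒ h = 5.

5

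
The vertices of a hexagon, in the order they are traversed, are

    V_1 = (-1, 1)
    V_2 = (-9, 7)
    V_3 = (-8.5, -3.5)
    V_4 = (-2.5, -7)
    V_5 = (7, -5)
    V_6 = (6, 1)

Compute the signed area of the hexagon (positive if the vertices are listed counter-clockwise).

124.625

Apply Gauss's area formula: 2A = Σ (x_i·y_{i+1} − x_{i+1}·y_i), indices taken mod 6.
Cross-terms: 2, 91, 50.75, 61.5, 37, 7  ⇒  Σ = 249.25
Signed area = Σ/2 = 124.625 (positive ⇒ counter-clockwise traversal).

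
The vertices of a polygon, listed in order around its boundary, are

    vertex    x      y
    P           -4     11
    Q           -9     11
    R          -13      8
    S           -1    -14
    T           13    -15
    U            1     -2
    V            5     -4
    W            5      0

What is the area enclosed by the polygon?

291.5

Cross-terms: 55, 71, 190, 197, -11, 6, 20, 55  ⇒  Σ = 583
Area = |Σ|/2 = 291.5.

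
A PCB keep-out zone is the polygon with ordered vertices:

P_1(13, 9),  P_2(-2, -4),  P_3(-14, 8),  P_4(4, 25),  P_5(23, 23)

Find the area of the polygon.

531.5

Apply the shoelace formula: 2A = Σ (x_i·y_{i+1} − x_{i+1}·y_i), indices taken mod 5.
P_1→P_2: (13)(-4) − (-2)(9) = -34
P_2→P_3: (-2)(8) − (-14)(-4) = -72
P_3→P_4: (-14)(25) − (4)(8) = -382
P_4→P_5: (4)(23) − (23)(25) = -483
P_5→P_1: (23)(9) − (13)(23) = -92
Σ = -1063
Area = |Σ|/2 = 531.5.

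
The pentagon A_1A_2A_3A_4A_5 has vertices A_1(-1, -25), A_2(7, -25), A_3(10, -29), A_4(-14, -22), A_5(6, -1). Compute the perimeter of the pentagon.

92

|A_1A_2| = √((8)² + (0)²) = √64 = 8
|A_2A_3| = √((3)² + (-4)²) = √25 = 5
|A_3A_4| = √((-24)² + (7)²) = √625 = 25
|A_4A_5| = √((20)² + (21)²) = √841 = 29
|A_5A_1| = √((-7)² + (-24)²) = √625 = 25
Perimeter = 8 + 5 + 25 + 29 + 25 = 92.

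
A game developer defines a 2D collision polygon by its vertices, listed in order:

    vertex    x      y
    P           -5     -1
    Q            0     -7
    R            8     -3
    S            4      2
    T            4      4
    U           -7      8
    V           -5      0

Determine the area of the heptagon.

116

Apply Gauss's area formula: 2A = Σ (x_i·y_{i+1} − x_{i+1}·y_i), indices taken mod 7.
Cross-terms: 35, 56, 28, 8, 60, 40, 5  ⇒  Σ = 232
Area = |Σ|/2 = 116.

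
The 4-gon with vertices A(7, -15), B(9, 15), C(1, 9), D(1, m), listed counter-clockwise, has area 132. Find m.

The doubled signed area Σ (x_i y_{i+1} − x_{i+1} y_i) is linear in m.
With m=0 it equals 282; the coefficient of m is -6 (from the two edges through D).
So -6·m + 282 = 2·132 = 264 ⇒ m = 3.

3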